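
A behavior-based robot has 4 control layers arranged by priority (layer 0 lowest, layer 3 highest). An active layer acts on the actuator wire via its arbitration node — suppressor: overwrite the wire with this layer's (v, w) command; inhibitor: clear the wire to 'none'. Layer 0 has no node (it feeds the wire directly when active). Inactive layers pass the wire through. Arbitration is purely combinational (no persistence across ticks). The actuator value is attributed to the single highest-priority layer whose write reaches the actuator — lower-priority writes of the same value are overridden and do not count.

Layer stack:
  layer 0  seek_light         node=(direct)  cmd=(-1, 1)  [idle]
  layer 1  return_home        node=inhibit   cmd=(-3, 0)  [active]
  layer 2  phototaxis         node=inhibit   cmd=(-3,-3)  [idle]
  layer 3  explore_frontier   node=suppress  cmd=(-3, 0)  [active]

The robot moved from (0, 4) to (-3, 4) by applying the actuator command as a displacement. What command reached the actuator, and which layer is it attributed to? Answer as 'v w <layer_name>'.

-3 0 explore_frontier

displacement = (-3, 4) − (0, 4) = (-3, 0)
layer 0 (seek_light) idle — none
layer 1 (return_home) active — inhibits: none
layer 2 (phototaxis) idle — unchanged: none
layer 3 (explore_frontier) active — suppresses: (-3, 0)
→ actuator (-3, 0) — from layer 3 (explore_frontier)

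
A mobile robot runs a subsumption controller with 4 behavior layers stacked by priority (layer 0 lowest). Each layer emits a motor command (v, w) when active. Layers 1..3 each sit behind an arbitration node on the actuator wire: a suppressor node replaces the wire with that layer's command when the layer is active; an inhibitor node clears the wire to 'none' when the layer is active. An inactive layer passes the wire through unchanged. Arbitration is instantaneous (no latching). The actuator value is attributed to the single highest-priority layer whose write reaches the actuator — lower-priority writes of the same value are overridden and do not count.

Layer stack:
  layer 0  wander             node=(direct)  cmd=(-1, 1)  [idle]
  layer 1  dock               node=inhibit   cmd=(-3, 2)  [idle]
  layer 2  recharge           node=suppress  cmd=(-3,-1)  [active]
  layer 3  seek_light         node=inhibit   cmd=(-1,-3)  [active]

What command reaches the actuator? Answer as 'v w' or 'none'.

L0 wander: idle → wire = none
L1 dock: idle → wire stays none
L2 recharge: active, suppressor → wire = (-3, -1)
L3 seek_light: active, inhibitor → wire = none
actuator = none

none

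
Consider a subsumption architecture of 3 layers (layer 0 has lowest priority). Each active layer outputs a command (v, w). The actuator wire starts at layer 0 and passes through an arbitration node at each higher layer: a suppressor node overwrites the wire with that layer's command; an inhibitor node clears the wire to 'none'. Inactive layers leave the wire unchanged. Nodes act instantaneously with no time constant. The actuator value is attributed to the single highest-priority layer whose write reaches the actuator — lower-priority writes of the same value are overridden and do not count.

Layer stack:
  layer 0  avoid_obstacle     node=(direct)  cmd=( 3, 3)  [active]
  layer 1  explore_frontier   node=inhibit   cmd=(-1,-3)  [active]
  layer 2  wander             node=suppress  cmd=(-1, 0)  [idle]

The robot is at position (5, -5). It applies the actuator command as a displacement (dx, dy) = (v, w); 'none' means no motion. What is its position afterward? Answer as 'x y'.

layer 0 (avoid_obstacle) active — direct: (3, 3)
layer 1 (explore_frontier) active — inhibits: none
layer 2 (wander) idle — unchanged: none
→ actuator none
position: (5, -5) + none = (5, -5)

5 -5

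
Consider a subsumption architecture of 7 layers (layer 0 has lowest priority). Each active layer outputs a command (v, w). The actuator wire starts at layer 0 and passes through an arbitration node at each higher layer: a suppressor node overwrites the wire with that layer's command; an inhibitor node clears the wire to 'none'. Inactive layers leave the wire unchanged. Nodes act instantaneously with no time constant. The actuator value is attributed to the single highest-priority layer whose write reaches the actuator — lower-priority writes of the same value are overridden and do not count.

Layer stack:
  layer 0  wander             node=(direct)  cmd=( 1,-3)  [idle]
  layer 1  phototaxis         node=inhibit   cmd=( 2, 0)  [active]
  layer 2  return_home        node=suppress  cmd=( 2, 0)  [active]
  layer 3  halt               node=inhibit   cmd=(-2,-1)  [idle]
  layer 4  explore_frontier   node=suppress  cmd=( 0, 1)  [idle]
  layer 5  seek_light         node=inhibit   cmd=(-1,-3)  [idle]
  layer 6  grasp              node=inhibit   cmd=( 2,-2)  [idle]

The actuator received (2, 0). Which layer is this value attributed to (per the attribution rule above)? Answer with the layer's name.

[0] wander off; wire := none
[1] phototaxis on (inhibit); wire := none
[2] return_home on (suppress); wire := (2, 0)
[3] halt off; pass (2, 0)
[4] explore_frontier off; pass (2, 0)
[5] seek_light off; pass (2, 0)
[6] grasp off; pass (2, 0)
output (2, 0)
last writer: layer 2 = return_home

return_home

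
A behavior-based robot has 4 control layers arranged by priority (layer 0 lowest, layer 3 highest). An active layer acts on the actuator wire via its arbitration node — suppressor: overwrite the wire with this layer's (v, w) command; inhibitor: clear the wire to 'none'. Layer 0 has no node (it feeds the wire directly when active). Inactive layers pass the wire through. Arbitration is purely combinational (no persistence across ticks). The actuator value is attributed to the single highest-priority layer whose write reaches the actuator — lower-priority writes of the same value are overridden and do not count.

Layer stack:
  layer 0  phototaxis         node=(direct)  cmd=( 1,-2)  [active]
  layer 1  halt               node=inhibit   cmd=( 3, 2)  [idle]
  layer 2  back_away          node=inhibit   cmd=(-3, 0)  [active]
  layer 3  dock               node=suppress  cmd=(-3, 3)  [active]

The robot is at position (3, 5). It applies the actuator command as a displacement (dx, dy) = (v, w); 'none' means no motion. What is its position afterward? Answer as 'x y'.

0 8

L0 phototaxis: active, feeds wire = (1, -2)
L1 halt: idle → wire stays (1, -2)
L2 back_away: active, inhibitor → wire = none
L3 dock: active, suppressor → wire = (-3, 3)
actuator = (-3, 3)
position: (3, 5) + (-3, 3) = (0, 8)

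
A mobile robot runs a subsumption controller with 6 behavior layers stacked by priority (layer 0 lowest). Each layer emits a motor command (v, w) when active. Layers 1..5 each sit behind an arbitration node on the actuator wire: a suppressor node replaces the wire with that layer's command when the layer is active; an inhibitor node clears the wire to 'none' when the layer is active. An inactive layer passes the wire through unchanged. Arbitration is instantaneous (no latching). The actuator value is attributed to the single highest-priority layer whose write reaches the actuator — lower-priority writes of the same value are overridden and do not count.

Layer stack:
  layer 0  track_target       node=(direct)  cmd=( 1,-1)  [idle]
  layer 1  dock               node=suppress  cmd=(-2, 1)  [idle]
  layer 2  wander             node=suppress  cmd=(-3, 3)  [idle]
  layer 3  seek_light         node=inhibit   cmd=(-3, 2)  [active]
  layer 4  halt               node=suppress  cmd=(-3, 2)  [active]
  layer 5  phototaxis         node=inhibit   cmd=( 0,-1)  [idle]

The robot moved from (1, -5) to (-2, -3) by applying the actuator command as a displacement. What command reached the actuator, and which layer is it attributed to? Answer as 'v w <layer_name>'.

-3 2 halt

displacement = (-2, -3) − (1, -5) = (-3, 2)
layer 0 (track_target) idle — none
layer 1 (dock) idle — unchanged: none
layer 2 (wander) idle — unchanged: none
layer 3 (seek_light) active — inhibits: none
layer 4 (halt) active — suppresses: (-3, 2)
layer 5 (phototaxis) idle — unchanged: (-3, 2)
→ actuator (-3, 2) — from layer 4 (halt)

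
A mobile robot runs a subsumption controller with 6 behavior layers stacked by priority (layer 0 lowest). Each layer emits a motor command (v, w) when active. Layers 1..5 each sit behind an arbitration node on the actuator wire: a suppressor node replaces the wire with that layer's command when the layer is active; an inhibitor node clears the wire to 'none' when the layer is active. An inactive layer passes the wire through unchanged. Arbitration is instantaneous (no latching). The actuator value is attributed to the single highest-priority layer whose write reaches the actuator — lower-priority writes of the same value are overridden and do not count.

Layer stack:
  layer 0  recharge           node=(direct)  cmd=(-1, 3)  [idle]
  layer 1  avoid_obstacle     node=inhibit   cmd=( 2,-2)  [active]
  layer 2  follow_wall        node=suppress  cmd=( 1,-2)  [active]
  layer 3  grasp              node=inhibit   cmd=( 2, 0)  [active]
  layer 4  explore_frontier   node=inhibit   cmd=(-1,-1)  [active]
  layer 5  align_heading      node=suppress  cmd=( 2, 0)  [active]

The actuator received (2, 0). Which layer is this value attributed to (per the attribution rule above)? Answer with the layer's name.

align_heading

L0 recharge: idle → wire = none
L1 avoid_obstacle: active, inhibitor → wire = none
L2 follow_wall: active, suppressor → wire = (1, -2)
L3 grasp: active, inhibitor → wire = none
L4 explore_frontier: active, inhibitor → wire = none
L5 align_heading: active, suppressor → wire = (2, 0)
actuator = (2, 0)
last writer: layer 5 = align_heading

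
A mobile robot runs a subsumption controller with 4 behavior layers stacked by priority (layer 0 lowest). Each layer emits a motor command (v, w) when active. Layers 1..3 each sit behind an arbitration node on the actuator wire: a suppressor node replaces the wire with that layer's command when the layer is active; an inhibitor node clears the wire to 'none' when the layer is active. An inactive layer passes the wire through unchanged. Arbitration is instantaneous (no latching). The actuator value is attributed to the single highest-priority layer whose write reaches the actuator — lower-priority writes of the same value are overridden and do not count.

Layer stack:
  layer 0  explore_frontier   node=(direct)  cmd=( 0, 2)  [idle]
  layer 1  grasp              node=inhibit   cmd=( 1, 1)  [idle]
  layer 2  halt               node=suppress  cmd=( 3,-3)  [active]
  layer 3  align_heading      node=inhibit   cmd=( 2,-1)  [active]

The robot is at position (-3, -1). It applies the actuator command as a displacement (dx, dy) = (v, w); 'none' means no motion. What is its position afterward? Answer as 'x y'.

[0] explore_frontier off; wire := none
[1] grasp off; pass none
[2] halt on (suppress); wire := (3, -3)
[3] align_heading on (inhibit); wire := none
output none
position: (-3, -1) + none = (-3, -1)

-3 -1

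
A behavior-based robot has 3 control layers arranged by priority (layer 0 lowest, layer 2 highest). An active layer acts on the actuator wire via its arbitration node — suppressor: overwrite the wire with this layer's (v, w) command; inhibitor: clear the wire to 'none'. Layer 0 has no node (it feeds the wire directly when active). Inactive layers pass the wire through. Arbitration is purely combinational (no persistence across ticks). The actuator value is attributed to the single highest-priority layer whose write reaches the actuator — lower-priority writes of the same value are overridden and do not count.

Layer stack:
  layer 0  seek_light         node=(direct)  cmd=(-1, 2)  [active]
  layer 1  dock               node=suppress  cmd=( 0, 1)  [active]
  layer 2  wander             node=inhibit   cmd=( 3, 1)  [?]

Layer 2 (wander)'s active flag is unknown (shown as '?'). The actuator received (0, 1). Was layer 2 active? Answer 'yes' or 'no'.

If layer 2 is active=yes:
  actuator would be none
If layer 2 is active=no:
  actuator would be (0, 1)
Observed (0, 1), so layer 2 was idle.

no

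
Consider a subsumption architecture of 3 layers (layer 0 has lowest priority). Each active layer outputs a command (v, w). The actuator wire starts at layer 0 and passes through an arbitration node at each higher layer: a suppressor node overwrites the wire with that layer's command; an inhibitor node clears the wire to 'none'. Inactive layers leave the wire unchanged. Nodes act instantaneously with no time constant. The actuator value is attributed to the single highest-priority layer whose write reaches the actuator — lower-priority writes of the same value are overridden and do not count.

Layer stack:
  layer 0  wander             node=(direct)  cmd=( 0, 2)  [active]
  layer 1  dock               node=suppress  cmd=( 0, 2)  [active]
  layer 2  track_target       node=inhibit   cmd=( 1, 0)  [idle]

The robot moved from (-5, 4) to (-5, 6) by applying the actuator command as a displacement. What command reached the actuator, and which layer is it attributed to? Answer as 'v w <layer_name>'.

displacement = (-5, 6) − (-5, 4) = (0, 2)
L0 wander: active, feeds wire = (0, 2)
L1 dock: active, suppressor → wire = (0, 2)
L2 track_target: idle → wire stays (0, 2)
actuator = (0, 2) — from layer 1 (dock)

0 2 dock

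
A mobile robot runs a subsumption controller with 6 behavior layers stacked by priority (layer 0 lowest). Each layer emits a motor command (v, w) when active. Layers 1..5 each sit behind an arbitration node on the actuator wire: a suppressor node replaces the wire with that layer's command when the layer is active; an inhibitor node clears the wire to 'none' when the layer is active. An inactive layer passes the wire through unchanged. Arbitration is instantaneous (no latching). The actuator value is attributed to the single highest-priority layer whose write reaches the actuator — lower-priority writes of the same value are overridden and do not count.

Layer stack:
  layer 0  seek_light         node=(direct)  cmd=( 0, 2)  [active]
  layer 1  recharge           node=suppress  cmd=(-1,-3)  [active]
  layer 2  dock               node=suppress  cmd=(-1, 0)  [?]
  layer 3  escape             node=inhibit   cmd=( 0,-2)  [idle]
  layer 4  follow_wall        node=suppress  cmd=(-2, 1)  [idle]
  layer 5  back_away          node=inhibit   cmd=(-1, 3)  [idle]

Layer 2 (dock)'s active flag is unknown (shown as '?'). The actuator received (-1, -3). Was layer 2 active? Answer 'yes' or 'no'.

no

If layer 2 is active=yes:
  actuator would be (-1, 0)
If layer 2 is active=no:
  actuator would be (-1, -3)
Observed (-1, -3), so layer 2 was idle.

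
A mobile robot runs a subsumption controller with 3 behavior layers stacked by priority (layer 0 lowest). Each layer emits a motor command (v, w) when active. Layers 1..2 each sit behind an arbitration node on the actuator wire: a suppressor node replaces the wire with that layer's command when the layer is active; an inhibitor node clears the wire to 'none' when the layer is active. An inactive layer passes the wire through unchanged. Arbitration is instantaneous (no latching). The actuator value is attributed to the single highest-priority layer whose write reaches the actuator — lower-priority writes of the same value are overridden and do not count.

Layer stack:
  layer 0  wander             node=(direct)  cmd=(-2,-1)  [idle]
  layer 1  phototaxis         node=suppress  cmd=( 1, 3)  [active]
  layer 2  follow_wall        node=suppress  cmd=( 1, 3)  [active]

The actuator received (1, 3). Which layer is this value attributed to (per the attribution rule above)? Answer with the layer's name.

follow_wall

layer 0 (wander) idle — none
layer 1 (phototaxis) active — suppresses: (1, 3)
layer 2 (follow_wall) active — suppresses: (1, 3)
→ actuator (1, 3)
last writer: layer 2 = follow_wall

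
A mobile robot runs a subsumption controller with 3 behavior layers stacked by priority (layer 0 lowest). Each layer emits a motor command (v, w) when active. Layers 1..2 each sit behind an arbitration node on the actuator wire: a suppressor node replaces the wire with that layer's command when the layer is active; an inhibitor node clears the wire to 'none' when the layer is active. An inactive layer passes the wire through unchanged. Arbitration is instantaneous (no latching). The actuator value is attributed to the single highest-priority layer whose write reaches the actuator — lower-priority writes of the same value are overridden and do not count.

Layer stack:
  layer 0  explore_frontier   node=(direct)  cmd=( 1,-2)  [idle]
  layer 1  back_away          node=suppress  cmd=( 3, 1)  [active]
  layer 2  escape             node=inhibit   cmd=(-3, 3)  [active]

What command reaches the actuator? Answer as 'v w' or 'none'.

none

L0 explore_frontier: idle → wire = none
L1 back_away: active, suppressor → wire = (3, 1)
L2 escape: active, inhibitor → wire = none
actuator = none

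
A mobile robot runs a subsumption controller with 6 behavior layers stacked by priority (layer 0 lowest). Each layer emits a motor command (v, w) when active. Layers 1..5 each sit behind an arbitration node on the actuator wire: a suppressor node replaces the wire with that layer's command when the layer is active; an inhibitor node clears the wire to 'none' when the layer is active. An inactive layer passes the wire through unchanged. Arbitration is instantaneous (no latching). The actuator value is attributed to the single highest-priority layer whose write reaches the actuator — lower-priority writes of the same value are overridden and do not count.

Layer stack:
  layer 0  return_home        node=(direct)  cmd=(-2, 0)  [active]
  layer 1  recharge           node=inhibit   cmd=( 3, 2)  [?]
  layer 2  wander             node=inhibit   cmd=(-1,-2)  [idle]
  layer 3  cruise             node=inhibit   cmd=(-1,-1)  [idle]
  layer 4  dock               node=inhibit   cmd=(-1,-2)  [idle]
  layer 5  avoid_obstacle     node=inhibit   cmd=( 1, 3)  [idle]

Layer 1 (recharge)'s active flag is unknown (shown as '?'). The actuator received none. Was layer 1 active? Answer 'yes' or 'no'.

If layer 1 is active=yes:
  actuator would be none
If layer 1 is active=no:
  actuator would be (-2, 0)
Observed none, so layer 1 was active.

yes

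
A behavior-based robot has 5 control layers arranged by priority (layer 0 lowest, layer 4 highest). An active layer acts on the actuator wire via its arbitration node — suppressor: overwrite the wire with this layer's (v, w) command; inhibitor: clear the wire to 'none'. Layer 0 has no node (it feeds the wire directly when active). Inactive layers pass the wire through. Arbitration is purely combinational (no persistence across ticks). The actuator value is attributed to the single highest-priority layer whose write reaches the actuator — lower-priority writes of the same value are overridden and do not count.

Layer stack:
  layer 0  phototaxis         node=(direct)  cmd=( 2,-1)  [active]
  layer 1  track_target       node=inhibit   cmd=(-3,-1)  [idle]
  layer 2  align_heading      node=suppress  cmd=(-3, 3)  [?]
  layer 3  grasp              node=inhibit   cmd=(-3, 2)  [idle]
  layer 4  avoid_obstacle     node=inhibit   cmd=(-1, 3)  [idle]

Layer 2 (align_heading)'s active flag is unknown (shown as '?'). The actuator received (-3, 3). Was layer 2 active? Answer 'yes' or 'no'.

yes

If layer 2 is active=yes:
  actuator would be (-3, 3)
If layer 2 is active=no:
  actuator would be (2, -1)
Observed (-3, 3), so layer 2 was active.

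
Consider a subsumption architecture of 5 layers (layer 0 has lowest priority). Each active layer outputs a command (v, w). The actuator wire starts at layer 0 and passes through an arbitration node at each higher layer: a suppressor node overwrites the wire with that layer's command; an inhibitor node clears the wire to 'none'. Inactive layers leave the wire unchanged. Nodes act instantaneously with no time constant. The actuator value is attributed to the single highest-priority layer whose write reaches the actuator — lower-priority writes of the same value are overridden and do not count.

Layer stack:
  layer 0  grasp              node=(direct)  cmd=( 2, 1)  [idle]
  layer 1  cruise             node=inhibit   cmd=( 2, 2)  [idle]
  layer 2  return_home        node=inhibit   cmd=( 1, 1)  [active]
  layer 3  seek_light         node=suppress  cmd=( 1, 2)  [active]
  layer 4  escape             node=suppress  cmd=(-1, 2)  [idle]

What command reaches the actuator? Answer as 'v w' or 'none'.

L0 grasp: idle → wire = none
L1 cruise: idle → wire stays none
L2 return_home: active, inhibitor → wire = none
L3 seek_light: active, suppressor → wire = (1, 2)
L4 escape: idle → wire stays (1, 2)
actuator = (1, 2)

1 2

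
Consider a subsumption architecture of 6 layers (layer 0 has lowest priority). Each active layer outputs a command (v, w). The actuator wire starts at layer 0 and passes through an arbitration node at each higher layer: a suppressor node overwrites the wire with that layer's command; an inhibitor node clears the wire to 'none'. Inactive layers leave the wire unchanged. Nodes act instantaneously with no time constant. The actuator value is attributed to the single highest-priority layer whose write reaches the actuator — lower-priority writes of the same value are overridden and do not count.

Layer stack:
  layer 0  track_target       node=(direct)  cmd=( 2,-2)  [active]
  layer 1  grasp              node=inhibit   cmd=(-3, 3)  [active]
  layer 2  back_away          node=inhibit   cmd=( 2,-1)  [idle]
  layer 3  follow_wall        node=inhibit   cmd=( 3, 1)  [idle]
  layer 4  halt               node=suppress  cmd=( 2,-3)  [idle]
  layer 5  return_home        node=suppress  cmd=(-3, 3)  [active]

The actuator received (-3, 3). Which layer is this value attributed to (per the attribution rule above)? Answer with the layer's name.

return_home

layer 0 (track_target) active — direct: (2, -2)
layer 1 (grasp) active — inhibits: none
layer 2 (back_away) idle — unchanged: none
layer 3 (follow_wall) idle — unchanged: none
layer 4 (halt) idle — unchanged: none
layer 5 (return_home) active — suppresses: (-3, 3)
→ actuator (-3, 3)
last writer: layer 5 = return_home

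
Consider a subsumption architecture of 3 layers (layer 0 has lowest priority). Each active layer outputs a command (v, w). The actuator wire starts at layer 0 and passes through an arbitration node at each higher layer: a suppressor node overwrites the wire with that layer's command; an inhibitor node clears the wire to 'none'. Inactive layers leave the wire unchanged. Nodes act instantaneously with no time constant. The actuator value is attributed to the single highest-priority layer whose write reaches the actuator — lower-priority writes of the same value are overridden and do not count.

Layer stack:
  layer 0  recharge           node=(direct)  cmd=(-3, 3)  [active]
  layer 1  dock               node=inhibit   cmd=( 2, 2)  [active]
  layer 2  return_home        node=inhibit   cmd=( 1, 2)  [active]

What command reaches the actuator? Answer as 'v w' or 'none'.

none

layer 0 (recharge) active — direct: (-3, 3)
layer 1 (dock) active — inhibits: none
layer 2 (return_home) active — inhibits: none
→ actuator none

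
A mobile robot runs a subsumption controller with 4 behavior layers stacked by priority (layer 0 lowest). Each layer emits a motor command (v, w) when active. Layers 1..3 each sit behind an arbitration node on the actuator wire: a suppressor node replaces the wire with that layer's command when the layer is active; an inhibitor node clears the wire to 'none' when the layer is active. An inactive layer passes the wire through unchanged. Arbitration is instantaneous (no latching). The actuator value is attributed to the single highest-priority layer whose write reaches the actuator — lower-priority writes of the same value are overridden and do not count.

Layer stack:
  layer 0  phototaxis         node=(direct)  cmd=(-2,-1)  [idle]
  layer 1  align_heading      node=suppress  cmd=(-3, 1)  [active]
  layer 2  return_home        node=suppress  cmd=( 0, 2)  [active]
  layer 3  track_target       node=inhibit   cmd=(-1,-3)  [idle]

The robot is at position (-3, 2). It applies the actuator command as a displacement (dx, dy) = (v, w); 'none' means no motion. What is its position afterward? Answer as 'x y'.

-3 4

L0 phototaxis: idle → wire = none
L1 align_heading: active, suppressor → wire = (-3, 1)
L2 return_home: active, suppressor → wire = (0, 2)
L3 track_target: idle → wire stays (0, 2)
actuator = (0, 2)
position: (-3, 2) + (0, 2) = (-3, 4)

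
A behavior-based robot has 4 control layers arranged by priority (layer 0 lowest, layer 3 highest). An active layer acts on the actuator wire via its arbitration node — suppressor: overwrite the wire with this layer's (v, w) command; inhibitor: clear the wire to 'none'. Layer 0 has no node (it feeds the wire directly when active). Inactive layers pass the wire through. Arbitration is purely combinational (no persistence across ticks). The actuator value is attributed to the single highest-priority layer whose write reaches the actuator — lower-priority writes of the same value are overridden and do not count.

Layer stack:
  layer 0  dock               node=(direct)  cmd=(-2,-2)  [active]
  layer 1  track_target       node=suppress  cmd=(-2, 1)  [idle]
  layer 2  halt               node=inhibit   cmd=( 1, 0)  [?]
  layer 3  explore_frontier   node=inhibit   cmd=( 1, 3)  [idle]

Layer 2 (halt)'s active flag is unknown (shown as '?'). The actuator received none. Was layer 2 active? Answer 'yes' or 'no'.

If layer 2 is active=yes:
  actuator would be none
If layer 2 is active=no:
  actuator would be (-2, -2)
Observed none, so layer 2 was active.

yes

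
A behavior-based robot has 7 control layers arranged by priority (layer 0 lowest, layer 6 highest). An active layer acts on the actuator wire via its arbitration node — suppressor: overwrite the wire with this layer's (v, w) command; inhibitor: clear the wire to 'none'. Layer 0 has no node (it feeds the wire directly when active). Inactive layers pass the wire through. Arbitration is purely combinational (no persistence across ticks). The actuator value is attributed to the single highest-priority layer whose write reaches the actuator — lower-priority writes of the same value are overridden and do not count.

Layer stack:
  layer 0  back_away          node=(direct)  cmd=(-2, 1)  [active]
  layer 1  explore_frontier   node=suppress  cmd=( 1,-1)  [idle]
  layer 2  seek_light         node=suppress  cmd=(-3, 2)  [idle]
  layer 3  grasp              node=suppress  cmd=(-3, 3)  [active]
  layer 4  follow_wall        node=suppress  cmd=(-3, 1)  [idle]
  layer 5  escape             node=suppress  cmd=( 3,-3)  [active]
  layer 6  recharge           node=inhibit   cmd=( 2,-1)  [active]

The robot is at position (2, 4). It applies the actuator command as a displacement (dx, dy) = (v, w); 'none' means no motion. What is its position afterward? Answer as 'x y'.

2 4

[0] back_away on; wire := (-2, 1)
[1] explore_frontier off; pass (-2, 1)
[2] seek_light off; pass (-2, 1)
[3] grasp on (suppress); wire := (-3, 3)
[4] follow_wall off; pass (-3, 3)
[5] escape on (suppress); wire := (3, -3)
[6] recharge on (inhibit); wire := none
output none
position: (2, 4) + none = (2, 4)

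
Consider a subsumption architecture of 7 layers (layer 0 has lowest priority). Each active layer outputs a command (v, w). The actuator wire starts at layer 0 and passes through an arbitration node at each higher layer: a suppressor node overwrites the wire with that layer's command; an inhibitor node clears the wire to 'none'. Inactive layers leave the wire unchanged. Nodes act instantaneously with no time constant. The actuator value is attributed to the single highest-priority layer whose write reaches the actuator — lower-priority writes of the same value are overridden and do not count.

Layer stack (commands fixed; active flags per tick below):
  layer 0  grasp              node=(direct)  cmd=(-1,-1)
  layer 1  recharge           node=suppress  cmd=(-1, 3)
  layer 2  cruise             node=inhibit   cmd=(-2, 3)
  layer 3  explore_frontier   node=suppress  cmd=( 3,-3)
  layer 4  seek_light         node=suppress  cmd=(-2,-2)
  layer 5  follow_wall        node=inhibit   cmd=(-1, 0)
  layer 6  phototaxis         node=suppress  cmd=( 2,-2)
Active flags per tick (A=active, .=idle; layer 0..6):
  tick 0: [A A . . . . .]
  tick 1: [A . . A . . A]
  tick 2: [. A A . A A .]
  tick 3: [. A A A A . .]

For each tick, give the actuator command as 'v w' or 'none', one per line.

tick 0:
  L0 grasp: active, feeds wire = (-1, -1)
  L1 recharge: active, suppressor → wire = (-1, 3)
  L2 cruise: idle → wire stays (-1, 3)
  L3 explore_frontier: idle → wire stays (-1, 3)
  L4 seek_light: idle → wire stays (-1, 3)
  L5 follow_wall: idle → wire stays (-1, 3)
  L6 phototaxis: idle → wire stays (-1, 3)
  actuator = (-1, 3)
tick 1:
  L0 grasp: active, feeds wire = (-1, -1)
  L1 recharge: idle → wire stays (-1, -1)
  L2 cruise: idle → wire stays (-1, -1)
  L3 explore_frontier: active, suppressor → wire = (3, -3)
  L4 seek_light: idle → wire stays (3, -3)
  L5 follow_wall: idle → wire stays (3, -3)
  L6 phototaxis: active, suppressor → wire = (2, -2)
  actuator = (2, -2)
tick 2:
  L0 grasp: idle → wire = none
  L1 recharge: active, suppressor → wire = (-1, 3)
  L2 cruise: active, inhibitor → wire = none
  L3 explore_frontier: idle → wire stays none
  L4 seek_light: active, suppressor → wire = (-2, -2)
  L5 follow_wall: active, inhibitor → wire = none
  L6 phototaxis: idle → wire stays none
  actuator = none
tick 3:
  L0 grasp: idle → wire = none
  L1 recharge: active, suppressor → wire = (-1, 3)
  L2 cruise: active, inhibitor → wire = none
  L3 explore_frontier: active, suppressor → wire = (3, -3)
  L4 seek_light: active, suppressor → wire = (-2, -2)
  L5 follow_wall: idle → wire stays (-2, -2)
  L6 phototaxis: idle → wire stays (-2, -2)
  actuator = (-2, -2)

-1 3
2 -2
none
-2 -2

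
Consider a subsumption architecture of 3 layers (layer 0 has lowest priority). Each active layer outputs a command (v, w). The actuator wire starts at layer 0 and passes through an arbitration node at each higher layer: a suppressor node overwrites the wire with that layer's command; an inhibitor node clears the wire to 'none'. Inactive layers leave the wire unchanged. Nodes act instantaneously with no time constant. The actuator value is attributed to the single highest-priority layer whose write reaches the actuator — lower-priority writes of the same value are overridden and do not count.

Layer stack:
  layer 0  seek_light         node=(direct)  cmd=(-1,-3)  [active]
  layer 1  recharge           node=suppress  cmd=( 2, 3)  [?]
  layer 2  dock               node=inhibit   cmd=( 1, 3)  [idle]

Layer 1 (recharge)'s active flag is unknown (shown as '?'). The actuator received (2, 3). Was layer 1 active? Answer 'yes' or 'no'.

If layer 1 is active=yes:
  actuator would be (2, 3)
If layer 1 is active=no:
  actuator would be (-1, -3)
Observed (2, 3), so layer 1 was active.

yes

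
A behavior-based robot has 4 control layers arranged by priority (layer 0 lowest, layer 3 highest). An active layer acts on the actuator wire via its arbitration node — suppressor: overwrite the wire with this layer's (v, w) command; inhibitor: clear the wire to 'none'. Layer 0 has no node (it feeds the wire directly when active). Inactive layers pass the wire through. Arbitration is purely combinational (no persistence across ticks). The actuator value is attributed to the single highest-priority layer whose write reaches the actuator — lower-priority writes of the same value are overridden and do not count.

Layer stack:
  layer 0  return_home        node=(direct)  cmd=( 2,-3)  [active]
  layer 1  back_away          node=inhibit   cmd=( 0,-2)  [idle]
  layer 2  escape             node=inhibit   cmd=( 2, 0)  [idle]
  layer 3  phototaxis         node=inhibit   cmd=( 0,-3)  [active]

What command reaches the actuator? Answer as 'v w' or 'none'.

none

[0] return_home on; wire := (2, -3)
[1] back_away off; pass (2, -3)
[2] escape off; pass (2, -3)
[3] phototaxis on (inhibit); wire := none
output none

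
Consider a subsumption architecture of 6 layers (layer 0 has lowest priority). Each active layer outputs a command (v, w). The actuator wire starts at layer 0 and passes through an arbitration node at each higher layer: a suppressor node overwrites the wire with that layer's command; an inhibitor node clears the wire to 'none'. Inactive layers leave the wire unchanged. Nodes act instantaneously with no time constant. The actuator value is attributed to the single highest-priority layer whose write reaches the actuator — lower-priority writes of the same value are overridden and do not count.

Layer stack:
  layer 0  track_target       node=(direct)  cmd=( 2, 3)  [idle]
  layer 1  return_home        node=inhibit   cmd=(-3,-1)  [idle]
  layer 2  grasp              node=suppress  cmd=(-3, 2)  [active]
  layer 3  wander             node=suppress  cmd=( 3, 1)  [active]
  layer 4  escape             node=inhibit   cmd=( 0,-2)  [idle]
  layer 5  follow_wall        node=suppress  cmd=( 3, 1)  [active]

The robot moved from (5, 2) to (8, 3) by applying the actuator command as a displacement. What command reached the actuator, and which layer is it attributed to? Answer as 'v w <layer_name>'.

displacement = (8, 3) − (5, 2) = (3, 1)
layer 0 (track_target) idle — none
layer 1 (return_home) idle — unchanged: none
layer 2 (grasp) active — suppresses: (-3, 2)
layer 3 (wander) active — suppresses: (3, 1)
layer 4 (escape) idle — unchanged: (3, 1)
layer 5 (follow_wall) active — suppresses: (3, 1)
→ actuator (3, 1) — from layer 5 (follow_wall)

3 1 follow_wall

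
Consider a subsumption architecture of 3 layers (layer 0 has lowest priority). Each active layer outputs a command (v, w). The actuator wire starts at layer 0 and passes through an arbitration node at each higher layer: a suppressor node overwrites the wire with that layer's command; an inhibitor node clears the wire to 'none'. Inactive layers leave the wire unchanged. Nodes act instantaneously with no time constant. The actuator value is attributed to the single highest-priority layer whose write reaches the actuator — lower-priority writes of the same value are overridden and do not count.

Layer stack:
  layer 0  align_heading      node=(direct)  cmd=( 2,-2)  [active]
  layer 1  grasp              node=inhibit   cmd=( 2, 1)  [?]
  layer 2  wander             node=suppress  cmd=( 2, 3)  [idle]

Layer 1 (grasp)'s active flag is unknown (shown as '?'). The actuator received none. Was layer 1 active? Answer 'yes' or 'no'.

yes

If layer 1 is active=yes:
  actuator would be none
If layer 1 is active=no:
  actuator would be (2, -2)
Observed none, so layer 1 was active.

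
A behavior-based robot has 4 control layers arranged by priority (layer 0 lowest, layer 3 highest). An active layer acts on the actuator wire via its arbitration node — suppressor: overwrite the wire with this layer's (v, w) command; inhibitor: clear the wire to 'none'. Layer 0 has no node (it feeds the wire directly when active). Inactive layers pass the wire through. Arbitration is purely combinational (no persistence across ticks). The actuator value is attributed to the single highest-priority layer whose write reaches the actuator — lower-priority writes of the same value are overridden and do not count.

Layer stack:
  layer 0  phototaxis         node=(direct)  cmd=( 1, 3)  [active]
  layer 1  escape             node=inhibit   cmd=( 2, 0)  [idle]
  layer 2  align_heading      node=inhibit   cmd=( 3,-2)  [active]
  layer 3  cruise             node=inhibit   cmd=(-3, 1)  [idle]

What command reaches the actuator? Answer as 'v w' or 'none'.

none

L0 phototaxis: active, feeds wire = (1, 3)
L1 escape: idle → wire stays (1, 3)
L2 align_heading: active, inhibitor → wire = none
L3 cruise: idle → wire stays none
actuator = none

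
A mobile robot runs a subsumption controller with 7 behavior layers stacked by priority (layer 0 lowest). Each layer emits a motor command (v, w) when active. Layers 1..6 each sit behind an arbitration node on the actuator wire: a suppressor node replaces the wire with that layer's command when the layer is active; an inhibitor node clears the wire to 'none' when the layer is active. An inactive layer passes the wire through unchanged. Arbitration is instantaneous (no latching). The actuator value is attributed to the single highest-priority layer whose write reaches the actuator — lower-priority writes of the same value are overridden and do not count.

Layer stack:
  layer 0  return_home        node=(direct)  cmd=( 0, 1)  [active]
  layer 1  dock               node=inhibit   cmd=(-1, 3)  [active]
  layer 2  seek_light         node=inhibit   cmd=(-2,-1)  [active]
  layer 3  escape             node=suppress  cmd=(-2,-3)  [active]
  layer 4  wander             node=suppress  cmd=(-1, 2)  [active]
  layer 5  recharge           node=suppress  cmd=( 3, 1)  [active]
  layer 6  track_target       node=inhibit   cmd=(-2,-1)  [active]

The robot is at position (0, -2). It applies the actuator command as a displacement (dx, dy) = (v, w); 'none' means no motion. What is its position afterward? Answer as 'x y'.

0 -2

layer 0 (return_home) active — direct: (0, 1)
layer 1 (dock) active — inhibits: none
layer 2 (seek_light) active — inhibits: none
layer 3 (escape) active — suppresses: (-2, -3)
layer 4 (wander) active — suppresses: (-1, 2)
layer 5 (recharge) active — suppresses: (3, 1)
layer 6 (track_target) active — inhibits: none
→ actuator none
position: (0, -2) + none = (0, -2)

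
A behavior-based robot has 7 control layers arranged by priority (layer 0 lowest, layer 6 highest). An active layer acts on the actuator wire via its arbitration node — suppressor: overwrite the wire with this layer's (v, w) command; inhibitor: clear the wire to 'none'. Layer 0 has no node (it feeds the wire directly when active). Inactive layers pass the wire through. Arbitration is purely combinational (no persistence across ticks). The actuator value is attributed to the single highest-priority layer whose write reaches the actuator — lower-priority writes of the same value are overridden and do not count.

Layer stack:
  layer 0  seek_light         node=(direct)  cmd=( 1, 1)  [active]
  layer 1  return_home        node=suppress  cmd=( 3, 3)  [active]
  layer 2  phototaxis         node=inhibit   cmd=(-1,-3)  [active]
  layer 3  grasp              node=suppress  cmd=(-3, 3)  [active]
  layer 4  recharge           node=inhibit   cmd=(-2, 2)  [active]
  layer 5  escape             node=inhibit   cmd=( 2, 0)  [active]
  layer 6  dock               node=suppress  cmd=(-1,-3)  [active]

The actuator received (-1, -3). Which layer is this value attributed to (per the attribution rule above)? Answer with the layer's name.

dock

[0] seek_light on; wire := (1, 1)
[1] return_home on (suppress); wire := (3, 3)
[2] phototaxis on (inhibit); wire := none
[3] grasp on (suppress); wire := (-3, 3)
[4] recharge on (inhibit); wire := none
[5] escape on (inhibit); wire := none
[6] dock on (suppress); wire := (-1, -3)
output (-1, -3)
last writer: layer 6 = dock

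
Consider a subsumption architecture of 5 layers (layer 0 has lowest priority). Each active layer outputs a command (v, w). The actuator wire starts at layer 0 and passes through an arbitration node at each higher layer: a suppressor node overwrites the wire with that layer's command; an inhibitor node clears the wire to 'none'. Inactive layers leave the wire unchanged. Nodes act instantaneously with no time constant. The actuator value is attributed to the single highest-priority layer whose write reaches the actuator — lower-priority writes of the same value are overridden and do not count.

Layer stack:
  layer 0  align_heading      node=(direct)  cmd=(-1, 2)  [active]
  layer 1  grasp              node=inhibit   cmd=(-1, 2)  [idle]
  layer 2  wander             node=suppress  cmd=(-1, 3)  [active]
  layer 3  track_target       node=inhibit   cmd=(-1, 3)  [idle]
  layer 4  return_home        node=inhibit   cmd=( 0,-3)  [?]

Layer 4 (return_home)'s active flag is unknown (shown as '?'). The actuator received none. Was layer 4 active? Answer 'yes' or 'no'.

If layer 4 is active=yes:
  actuator would be none
If layer 4 is active=no:
  actuator would be (-1, 3)
Observed none, so layer 4 was active.

yes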